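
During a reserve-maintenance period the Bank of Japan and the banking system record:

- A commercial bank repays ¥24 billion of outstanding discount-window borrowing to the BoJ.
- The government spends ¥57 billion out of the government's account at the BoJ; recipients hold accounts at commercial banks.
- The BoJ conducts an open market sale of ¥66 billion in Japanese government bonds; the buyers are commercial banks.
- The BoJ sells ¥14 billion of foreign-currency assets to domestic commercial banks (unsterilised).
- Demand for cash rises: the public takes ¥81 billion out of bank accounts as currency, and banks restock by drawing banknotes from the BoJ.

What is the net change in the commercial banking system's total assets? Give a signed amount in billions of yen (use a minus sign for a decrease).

BoJ balance sheet:
  Assets:      Securities −¥66B, Loans to banks −¥24B, Foreign assets −¥14B
  Liabilities: Bank reserves −¥128B, Currency in circulation +¥81B, Government deposits −¥57B
Commercial banking system:
  Assets:      Reserves at CB −¥128B, Securities +¥66B, Foreign assets +¥14B
  Liabilities: Checkable deposits −¥24B, Borrowings from CB −¥24B
Change in total bank assets = -¥48 billion.

-¥48 billion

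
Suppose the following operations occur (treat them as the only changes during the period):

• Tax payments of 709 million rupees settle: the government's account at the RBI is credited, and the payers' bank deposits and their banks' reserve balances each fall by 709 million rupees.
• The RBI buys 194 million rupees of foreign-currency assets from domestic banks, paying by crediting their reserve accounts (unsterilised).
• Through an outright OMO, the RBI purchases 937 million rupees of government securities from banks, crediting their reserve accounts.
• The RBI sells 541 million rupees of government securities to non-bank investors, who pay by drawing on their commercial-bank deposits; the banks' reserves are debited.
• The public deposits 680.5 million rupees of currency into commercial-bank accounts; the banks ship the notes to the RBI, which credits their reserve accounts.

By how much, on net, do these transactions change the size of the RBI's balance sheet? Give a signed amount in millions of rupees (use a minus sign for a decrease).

+590 million

Government account inflow 709 million rupees: only the composition of liabilities changes → 0.
FX purchase 194 million rupees: an RBI asset is acquired → +194M.
OMO purchase (from banks) 937 million rupees: an RBI asset is acquired → +937M.
Asset sale (to non-banks) 541 million rupees: an RBI asset is shed → −541M.
Currency deposit 680.5 million rupees: only the composition of liabilities changes → 0.
Net: 0 + 194 + 937 − 541 + 0 = +590 million.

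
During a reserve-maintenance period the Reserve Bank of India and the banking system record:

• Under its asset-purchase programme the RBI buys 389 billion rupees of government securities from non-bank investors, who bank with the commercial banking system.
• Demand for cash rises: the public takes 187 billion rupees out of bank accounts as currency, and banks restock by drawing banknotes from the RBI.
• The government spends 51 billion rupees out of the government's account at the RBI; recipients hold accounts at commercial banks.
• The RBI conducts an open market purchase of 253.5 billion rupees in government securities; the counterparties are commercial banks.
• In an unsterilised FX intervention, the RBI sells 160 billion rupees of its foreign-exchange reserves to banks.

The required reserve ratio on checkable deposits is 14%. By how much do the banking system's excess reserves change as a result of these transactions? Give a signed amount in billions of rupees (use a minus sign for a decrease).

Asset purchase (from non-banks) 389 billion rupees: reserves +389B, deposits +389B.
Currency withdrawal 187 billion rupees: reserves −187B, deposits −187B.
Government spending 51 billion rupees: reserves +51B, deposits +51B.
OMO purchase (from banks) 253.5 billion rupees: reserves +253.5B, deposits 0.
FX sale 160 billion rupees: reserves −160B, deposits 0.
Totals: Δreserves = +346.5B, Δdeposits = +253B.
Δrequired reserves = 14% × +253B = +35.42B.
Δexcess reserves = Δreserves − Δrequired = +346.5B − (+35.42B) = +311.08 billion.

+311.08 billion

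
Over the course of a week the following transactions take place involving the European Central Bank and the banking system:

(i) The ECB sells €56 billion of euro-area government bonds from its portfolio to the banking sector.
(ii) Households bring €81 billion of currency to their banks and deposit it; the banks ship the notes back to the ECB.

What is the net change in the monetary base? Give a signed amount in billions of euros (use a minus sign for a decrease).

-€56 billion

ECB balance sheet:
  Assets:      Securities −€56B
  Liabilities: Bank reserves +€25B, Currency in circulation −€81B
Commercial banking system:
  Assets:      Reserves at CB +€25B, Securities +€56B
  Liabilities: Checkable deposits +€81B
Monetary base = currency + reserves: −€81B + (+€25B) = -€56 billion.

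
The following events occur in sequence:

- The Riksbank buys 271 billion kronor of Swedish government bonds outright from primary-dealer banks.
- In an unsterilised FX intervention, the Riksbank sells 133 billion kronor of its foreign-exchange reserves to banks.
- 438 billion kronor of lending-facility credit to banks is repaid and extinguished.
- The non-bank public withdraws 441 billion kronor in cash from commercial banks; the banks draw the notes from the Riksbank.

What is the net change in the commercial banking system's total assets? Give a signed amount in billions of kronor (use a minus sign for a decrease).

-879 billion

OMO purchase (from banks) 271 billion kronor: just an asset swap on bank balance sheets → 0.
FX sale 133 billion kronor: just an asset swap on bank balance sheets → 0.
Discount-window repayment 438 billion kronor: bank balance sheets shrink → −438B.
Currency withdrawal 441 billion kronor: bank balance sheets shrink → −441B.
Net: 0 + 0 − 438 − 441 = -879 billion.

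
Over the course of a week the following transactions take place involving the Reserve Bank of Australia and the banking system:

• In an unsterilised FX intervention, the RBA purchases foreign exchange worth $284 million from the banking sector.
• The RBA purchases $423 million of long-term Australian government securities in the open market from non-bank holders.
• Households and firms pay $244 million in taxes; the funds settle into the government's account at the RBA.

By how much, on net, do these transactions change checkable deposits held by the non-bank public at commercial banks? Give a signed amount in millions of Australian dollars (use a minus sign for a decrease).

+$179 million

FX purchase $284 million: the counterparty is a bank, so public deposits are unchanged → 0.
Asset purchase (from non-banks) $423 million: non-bank counterparties' bank balances rise → +$423M.
Government account inflow $244 million: non-bank counterparties' bank balances fall → −$244M.
Net: 0 + 423 − 244 = +$179 million.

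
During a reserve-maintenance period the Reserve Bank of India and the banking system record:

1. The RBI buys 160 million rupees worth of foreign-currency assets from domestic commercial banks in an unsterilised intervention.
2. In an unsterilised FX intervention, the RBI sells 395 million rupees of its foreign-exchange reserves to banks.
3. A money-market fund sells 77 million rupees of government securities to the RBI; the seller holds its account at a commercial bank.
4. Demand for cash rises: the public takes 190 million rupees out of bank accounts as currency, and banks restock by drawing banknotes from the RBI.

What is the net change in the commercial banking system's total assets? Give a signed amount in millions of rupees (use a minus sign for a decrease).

FX purchase 160 million rupees: just an asset swap on bank balance sheets → 0.
FX sale 395 million rupees: just an asset swap on bank balance sheets → 0.
Asset purchase (from non-banks) 77 million rupees: bank balance sheets expand → +77M.
Currency withdrawal 190 million rupees: bank balance sheets shrink → −190M.
Net: 0 + 0 + 77 − 190 = -113 million.

-113 million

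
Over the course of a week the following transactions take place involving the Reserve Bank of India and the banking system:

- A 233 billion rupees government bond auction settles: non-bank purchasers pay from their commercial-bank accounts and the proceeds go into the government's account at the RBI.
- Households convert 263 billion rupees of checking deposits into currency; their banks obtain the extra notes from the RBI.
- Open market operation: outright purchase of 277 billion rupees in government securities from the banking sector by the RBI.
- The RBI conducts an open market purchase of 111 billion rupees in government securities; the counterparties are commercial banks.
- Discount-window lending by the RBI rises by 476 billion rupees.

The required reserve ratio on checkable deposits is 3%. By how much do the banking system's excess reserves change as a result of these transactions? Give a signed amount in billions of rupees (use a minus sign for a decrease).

Government account inflow 233 billion rupees: reserves −233B, deposits −233B.
Currency withdrawal 263 billion rupees: reserves −263B, deposits −263B.
OMO purchase (from banks) 277 billion rupees: reserves +277B, deposits 0.
OMO purchase (from banks) 111 billion rupees: reserves +111B, deposits 0.
Discount-window loan 476 billion rupees: reserves +476B, deposits 0.
Totals: Δreserves = +368B, Δdeposits = −496B.
Δrequired reserves = 3% × −496B = −14.88B.
Δexcess reserves = Δreserves − Δrequired = +368B − (−14.88B) = +382.88 billion.

+382.88 billion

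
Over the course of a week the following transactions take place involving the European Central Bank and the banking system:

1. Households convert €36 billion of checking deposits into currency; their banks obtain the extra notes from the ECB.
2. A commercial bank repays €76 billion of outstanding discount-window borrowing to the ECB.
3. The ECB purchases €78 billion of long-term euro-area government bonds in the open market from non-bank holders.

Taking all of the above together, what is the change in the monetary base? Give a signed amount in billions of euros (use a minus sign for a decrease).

+€2 billion

Currency withdrawal €36 billion: just a shift between currency and reserves — both are base money → 0.
Discount-window repayment €76 billion: ECB balance sheet contracts → −€76B.
Asset purchase (from non-banks) €78 billion: ECB balance sheet expands → +€78B.
Net: 0 − 76 + 78 = +€2 billion.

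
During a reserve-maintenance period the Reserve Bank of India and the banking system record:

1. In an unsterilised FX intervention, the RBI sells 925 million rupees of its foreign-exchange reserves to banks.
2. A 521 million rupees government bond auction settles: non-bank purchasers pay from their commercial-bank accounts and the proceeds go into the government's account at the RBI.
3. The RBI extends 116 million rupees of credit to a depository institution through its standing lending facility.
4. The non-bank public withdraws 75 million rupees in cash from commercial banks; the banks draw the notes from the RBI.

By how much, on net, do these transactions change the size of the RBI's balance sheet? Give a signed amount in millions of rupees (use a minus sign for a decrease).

RBI balance sheet:
  Assets:      Loans to banks +116M, Foreign assets −925M
  Liabilities: Bank reserves −1405M, Currency in circulation +75M, Government deposits +521M
Change in total RBI assets = -809 million.

-809 million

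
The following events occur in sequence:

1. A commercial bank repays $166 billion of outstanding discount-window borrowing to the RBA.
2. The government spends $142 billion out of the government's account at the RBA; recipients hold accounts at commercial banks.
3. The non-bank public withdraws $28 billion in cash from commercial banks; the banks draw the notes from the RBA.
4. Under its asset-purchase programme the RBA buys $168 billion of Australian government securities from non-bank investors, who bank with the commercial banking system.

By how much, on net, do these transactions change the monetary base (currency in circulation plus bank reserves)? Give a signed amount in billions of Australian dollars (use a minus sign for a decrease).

+$144 billion

Discount-window repayment $166 billion: RBA balance sheet contracts → −$166B.
Government spending $142 billion: a non-base liability converts back to reserves → +$142B.
Currency withdrawal $28 billion: just a shift between currency and reserves — both are base money → 0.
Asset purchase (from non-banks) $168 billion: RBA balance sheet expands → +$168B.
Net: −166 + 142 + 0 + 168 = +$144 billion.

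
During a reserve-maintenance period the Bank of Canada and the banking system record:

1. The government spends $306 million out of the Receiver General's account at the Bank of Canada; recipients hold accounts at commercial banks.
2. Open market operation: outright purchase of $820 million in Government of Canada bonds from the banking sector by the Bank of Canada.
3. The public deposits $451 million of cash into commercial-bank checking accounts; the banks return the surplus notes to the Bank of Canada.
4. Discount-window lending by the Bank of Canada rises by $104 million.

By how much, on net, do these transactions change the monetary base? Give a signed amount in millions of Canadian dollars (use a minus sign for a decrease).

Bank of Canada balance sheet:
  Assets:      Securities +$820M, Loans to banks +$104M
  Liabilities: Bank reserves +$1681M, Currency in circulation −$451M, Government deposits −$306M
Commercial banking system:
  Assets:      Reserves at CB +$1681M, Securities −$820M
  Liabilities: Checkable deposits +$757M, Borrowings from CB +$104M
Monetary base = currency + reserves: −$451M + (+$1681M) = +$1230 million.

+$1230 million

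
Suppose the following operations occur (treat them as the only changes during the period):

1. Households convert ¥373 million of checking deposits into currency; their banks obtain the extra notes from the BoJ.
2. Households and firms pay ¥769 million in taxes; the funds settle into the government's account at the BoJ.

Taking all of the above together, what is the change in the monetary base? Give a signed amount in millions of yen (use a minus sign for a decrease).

-¥769 million

BoJ balance sheet:
  Assets:      no change
  Liabilities: Bank reserves −¥1142M, Currency in circulation +¥373M, Government deposits +¥769M
Commercial banking system:
  Assets:      Reserves at CB −¥1142M
  Liabilities: Checkable deposits −¥1142M
Monetary base = currency + reserves: +¥373M + (−¥1142M) = -¥769 million.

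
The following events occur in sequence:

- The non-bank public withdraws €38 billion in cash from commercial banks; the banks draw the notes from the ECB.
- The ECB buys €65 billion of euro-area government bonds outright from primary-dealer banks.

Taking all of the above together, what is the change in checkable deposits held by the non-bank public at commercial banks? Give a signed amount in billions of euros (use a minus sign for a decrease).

-€38 billion

ECB balance sheet:
  Assets:      Securities +€65B
  Liabilities: Bank reserves +€27B, Currency in circulation +€38B
Commercial banking system:
  Assets:      Reserves at CB +€27B, Securities −€65B
  Liabilities: Checkable deposits −€38B
So the change in checkable deposits held by the non-bank public at commercial banks is -€38 billion.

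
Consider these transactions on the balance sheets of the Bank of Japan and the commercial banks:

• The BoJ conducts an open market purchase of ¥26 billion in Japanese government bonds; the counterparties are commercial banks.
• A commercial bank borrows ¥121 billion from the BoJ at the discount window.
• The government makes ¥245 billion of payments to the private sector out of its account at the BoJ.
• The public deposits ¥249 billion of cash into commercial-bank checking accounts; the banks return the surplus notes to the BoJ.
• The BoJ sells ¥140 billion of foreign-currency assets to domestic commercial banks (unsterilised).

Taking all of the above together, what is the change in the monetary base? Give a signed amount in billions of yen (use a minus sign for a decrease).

+¥252 billion

BoJ balance sheet:
  Assets:      Securities +¥26B, Loans to banks +¥121B, Foreign assets −¥140B
  Liabilities: Bank reserves +¥501B, Currency in circulation −¥249B, Government deposits −¥245B
Monetary base = currency + reserves: −¥249B + (+¥501B) = +¥252 billion.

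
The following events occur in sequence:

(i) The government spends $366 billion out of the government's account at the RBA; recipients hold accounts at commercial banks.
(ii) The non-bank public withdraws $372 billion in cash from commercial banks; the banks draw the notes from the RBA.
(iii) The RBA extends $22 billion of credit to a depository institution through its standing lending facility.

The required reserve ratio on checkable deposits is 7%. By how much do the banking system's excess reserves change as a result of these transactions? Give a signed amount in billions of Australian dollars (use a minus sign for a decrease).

+$16.42 billion

Government spending $366 billion: reserves +$366B, deposits +$366B.
Currency withdrawal $372 billion: reserves −$372B, deposits −$372B.
Discount-window loan $22 billion: reserves +$22B, deposits 0.
Totals: Δreserves = +$16B, Δdeposits = −$6B.
Δrequired reserves = 7% × −$6B = −$0.42B.
Δexcess reserves = Δreserves − Δrequired = +$16B − (−$0.42B) = +$16.42 billion.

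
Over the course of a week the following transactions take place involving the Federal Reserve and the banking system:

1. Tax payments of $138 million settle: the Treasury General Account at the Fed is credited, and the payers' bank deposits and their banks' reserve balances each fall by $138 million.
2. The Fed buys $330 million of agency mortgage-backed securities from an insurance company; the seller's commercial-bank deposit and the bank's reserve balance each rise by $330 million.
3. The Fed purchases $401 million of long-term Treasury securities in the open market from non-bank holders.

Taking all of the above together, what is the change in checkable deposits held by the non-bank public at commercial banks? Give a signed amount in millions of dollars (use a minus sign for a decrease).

+$593 million

Government account inflow $138 million: non-bank counterparties' bank balances fall → −$138M.
Asset purchase (from non-banks) $330 million: non-bank counterparties' bank balances rise → +$330M.
Asset purchase (from non-banks) $401 million: non-bank counterparties' bank balances rise → +$401M.
Net: −138 + 330 + 401 = +$593 million.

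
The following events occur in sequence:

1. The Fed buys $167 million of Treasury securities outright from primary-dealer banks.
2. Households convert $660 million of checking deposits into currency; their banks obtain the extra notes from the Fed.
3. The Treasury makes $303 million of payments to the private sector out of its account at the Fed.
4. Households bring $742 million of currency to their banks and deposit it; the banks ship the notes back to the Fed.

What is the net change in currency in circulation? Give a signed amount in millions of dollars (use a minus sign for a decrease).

Fed balance sheet:
  Assets:      Securities +$167M
  Liabilities: Bank reserves +$552M, Currency in circulation −$82M, Government deposits −$303M
So the change in currency in circulation is -$82 million.

-$82 million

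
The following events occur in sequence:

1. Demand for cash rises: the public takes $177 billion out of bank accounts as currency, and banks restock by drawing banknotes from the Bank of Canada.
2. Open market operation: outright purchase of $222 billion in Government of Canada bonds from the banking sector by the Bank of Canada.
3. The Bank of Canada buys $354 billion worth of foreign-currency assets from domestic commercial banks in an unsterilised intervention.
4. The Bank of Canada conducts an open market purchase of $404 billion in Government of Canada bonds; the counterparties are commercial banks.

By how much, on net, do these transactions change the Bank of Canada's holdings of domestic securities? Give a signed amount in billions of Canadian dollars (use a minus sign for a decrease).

Currency withdrawal $177 billion: the Bank of Canada's securities portfolio is untouched → 0.
OMO purchase (from banks) $222 billion: securities added to the Bank of Canada's portfolio → +$222B.
FX purchase $354 billion: the Bank of Canada's securities portfolio is untouched → 0.
OMO purchase (from banks) $404 billion: securities added to the Bank of Canada's portfolio → +$404B.
Net: 0 + 222 + 0 + 404 = +$626 billion.

+$626 billion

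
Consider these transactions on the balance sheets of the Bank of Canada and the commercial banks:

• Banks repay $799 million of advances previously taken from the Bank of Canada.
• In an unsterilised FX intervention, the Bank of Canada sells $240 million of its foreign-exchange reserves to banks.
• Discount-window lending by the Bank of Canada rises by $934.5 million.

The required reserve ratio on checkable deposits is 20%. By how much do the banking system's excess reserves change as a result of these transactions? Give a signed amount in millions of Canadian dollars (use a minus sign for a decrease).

-$104.5 million

Discount-window repayment $799 million: reserves −$799M, deposits 0.
FX sale $240 million: reserves −$240M, deposits 0.
Discount-window loan $934.5 million: reserves +$934.5M, deposits 0.
Totals: Δreserves = −$104.5M, Δdeposits = 0.
Δrequired reserves = 20% × 0 = 0.
Δexcess reserves = Δreserves − Δrequired = −$104.5M − (0) = -$104.5 million.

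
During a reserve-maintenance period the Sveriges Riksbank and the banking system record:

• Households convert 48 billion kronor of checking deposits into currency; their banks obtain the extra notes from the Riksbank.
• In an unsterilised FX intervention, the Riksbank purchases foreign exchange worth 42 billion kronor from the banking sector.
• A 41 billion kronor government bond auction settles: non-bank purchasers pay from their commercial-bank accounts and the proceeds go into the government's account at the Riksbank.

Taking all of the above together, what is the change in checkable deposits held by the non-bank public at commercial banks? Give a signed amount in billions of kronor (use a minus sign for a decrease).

Riksbank balance sheet:
  Assets:      Foreign assets +42B
  Liabilities: Bank reserves −47B, Currency in circulation +48B, Government deposits +41B
Commercial banking system:
  Assets:      Reserves at CB −47B, Foreign assets −42B
  Liabilities: Checkable deposits −89B
So the change in checkable deposits held by the non-bank public at commercial banks is -89 billion.

-89 billion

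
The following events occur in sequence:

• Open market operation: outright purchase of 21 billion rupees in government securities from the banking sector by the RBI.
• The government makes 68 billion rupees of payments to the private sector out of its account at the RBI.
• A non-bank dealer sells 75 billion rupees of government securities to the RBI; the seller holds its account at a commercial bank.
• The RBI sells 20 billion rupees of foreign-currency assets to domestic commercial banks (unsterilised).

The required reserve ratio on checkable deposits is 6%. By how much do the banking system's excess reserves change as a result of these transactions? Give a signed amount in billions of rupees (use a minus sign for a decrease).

+135.42 billion

OMO purchase (from banks) 21 billion rupees: reserves +21B, deposits 0.
Government spending 68 billion rupees: reserves +68B, deposits +68B.
Asset purchase (from non-banks) 75 billion rupees: reserves +75B, deposits +75B.
FX sale 20 billion rupees: reserves −20B, deposits 0.
Totals: Δreserves = +144B, Δdeposits = +143B.
Δrequired reserves = 6% × +143B = +8.58B.
Δexcess reserves = Δreserves − Δrequired = +144B − (+8.58B) = +135.42 billion.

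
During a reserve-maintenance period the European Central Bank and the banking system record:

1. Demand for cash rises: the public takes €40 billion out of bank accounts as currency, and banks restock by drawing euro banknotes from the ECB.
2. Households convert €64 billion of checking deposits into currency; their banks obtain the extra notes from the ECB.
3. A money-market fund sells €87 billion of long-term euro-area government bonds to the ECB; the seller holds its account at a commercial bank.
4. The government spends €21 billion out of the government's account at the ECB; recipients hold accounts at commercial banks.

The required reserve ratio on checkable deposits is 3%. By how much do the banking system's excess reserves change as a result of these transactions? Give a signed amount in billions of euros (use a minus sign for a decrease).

Currency withdrawal €40 billion: reserves −€40B, deposits −€40B.
Currency withdrawal €64 billion: reserves −€64B, deposits −€64B.
Asset purchase (from non-banks) €87 billion: reserves +€87B, deposits +€87B.
Government spending €21 billion: reserves +€21B, deposits +€21B.
Totals: Δreserves = +€4B, Δdeposits = +€4B.
Δrequired reserves = 3% × +€4B = +€0.12B.
Δexcess reserves = Δreserves − Δrequired = +€4B − (+€0.12B) = +€3.88 billion.

+€3.88 billion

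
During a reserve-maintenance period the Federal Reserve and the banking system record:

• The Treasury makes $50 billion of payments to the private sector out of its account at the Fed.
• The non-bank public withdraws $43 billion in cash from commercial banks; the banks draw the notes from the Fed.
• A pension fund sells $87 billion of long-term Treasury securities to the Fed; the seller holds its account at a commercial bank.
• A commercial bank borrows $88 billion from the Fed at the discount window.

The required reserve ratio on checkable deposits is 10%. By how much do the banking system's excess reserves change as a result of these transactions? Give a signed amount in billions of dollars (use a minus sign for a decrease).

Government spending $50 billion: reserves +$50B, deposits +$50B.
Currency withdrawal $43 billion: reserves −$43B, deposits −$43B.
Asset purchase (from non-banks) $87 billion: reserves +$87B, deposits +$87B.
Discount-window loan $88 billion: reserves +$88B, deposits 0.
Totals: Δreserves = +$182B, Δdeposits = +$94B.
Δrequired reserves = 10% × +$94B = +$9.4B.
Δexcess reserves = Δreserves − Δrequired = +$182B − (+$9.4B) = +$172.6 billion.

+$172.6 billion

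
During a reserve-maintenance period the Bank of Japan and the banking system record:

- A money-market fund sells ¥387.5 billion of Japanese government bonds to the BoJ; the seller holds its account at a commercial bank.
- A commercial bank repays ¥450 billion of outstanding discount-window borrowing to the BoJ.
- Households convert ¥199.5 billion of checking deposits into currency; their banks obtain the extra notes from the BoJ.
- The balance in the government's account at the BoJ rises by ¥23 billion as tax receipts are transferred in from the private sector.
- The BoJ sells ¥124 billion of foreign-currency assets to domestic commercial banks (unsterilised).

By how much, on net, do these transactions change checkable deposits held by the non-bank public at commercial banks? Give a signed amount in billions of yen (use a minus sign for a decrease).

Asset purchase (from non-banks) ¥387.5 billion: non-bank counterparties' bank balances rise → +¥387.5B.
Discount-window repayment ¥450 billion: the counterparty is a bank, so public deposits are unchanged → 0.
Currency withdrawal ¥199.5 billion: non-bank counterparties' bank balances fall → −¥199.5B.
Government account inflow ¥23 billion: non-bank counterparties' bank balances fall → −¥23B.
FX sale ¥124 billion: the counterparty is a bank, so public deposits are unchanged → 0.
Net: 387.5 + 0 − 199.5 − 23 + 0 = +¥165 billion.

+¥165 billion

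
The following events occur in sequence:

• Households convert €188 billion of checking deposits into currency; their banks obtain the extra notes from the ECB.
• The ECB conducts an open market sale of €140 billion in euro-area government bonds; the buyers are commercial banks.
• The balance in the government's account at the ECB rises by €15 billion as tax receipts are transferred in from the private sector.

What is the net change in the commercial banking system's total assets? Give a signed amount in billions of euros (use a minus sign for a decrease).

-€203 billion

ECB balance sheet:
  Assets:      Securities −€140B
  Liabilities: Bank reserves −€343B, Currency in circulation +€188B, Government deposits +€15B
Commercial banking system:
  Assets:      Reserves at CB −€343B, Securities +€140B
  Liabilities: Checkable deposits −€203B
Change in total bank assets = -€203 billion.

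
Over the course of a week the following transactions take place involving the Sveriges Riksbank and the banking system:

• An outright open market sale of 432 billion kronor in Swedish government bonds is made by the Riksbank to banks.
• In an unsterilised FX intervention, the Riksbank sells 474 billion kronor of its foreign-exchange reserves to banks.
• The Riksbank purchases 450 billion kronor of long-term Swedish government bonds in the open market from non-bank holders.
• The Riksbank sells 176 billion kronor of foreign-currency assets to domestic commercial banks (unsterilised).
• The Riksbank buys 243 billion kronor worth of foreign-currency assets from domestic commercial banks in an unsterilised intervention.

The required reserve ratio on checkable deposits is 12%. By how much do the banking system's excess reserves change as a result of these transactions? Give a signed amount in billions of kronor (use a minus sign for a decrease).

OMO sale (to banks) 432 billion kronor: reserves −432B, deposits 0.
FX sale 474 billion kronor: reserves −474B, deposits 0.
Asset purchase (from non-banks) 450 billion kronor: reserves +450B, deposits +450B.
FX sale 176 billion kronor: reserves −176B, deposits 0.
FX purchase 243 billion kronor: reserves +243B, deposits 0.
Totals: Δreserves = −389B, Δdeposits = +450B.
Δrequired reserves = 12% × +450B = +54B.
Δexcess reserves = Δreserves − Δrequired = −389B − (+54B) = -443 billion.

-443 billion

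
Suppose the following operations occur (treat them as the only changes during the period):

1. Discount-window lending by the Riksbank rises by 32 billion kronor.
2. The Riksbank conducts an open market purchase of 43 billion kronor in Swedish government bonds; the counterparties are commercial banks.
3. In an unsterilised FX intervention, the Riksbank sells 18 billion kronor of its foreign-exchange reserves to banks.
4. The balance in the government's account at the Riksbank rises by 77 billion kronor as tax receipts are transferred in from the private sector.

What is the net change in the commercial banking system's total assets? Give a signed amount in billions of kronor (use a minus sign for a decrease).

-45 billion

Riksbank balance sheet:
  Assets:      Securities +43B, Loans to banks +32B, Foreign assets −18B
  Liabilities: Bank reserves −20B, Government deposits +77B
Commercial banking system:
  Assets:      Reserves at CB −20B, Securities −43B, Foreign assets +18B
  Liabilities: Checkable deposits −77B, Borrowings from CB +32B
Change in total bank assets = -45 billion.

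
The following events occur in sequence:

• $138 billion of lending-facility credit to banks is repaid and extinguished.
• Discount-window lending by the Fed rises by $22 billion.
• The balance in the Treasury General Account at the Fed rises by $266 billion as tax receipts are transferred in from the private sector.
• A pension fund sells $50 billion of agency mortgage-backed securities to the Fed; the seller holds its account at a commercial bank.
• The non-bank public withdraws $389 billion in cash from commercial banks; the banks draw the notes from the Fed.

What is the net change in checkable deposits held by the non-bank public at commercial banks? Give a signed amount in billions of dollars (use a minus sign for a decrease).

-$605 billion

Discount-window repayment $138 billion: the counterparty is a bank, so public deposits are unchanged → 0.
Discount-window loan $22 billion: the counterparty is a bank, so public deposits are unchanged → 0.
Government account inflow $266 billion: non-bank counterparties' bank balances fall → −$266B.
Asset purchase (from non-banks) $50 billion: non-bank counterparties' bank balances rise → +$50B.
Currency withdrawal $389 billion: non-bank counterparties' bank balances fall → −$389B.
Net: 0 + 0 − 266 + 50 − 389 = -$605 billion.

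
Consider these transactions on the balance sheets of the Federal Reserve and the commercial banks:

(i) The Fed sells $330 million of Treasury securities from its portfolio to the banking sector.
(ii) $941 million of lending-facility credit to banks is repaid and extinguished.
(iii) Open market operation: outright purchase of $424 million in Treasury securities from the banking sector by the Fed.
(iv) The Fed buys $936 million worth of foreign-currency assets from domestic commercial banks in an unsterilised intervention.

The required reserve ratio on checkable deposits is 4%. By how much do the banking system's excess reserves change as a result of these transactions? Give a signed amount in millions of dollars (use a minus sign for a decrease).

+$89 million

OMO sale (to banks) $330 million: reserves −$330M, deposits 0.
Discount-window repayment $941 million: reserves −$941M, deposits 0.
OMO purchase (from banks) $424 million: reserves +$424M, deposits 0.
FX purchase $936 million: reserves +$936M, deposits 0.
Totals: Δreserves = +$89M, Δdeposits = 0.
Δrequired reserves = 4% × 0 = 0.
Δexcess reserves = Δreserves − Δrequired = +$89M − (0) = +$89 million.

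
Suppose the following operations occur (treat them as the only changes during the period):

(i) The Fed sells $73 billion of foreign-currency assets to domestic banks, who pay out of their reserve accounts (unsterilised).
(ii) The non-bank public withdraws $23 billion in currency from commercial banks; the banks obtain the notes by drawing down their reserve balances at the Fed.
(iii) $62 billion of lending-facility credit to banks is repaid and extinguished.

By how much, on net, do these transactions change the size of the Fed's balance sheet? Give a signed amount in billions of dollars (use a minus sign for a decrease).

-$135 billion

FX sale $73 billion: a Fed asset is shed → −$73B.
Currency withdrawal $23 billion: only the composition of liabilities changes → 0.
Discount-window repayment $62 billion: a Fed asset is shed → −$62B.
Net: −73 + 0 − 62 = -$135 billion.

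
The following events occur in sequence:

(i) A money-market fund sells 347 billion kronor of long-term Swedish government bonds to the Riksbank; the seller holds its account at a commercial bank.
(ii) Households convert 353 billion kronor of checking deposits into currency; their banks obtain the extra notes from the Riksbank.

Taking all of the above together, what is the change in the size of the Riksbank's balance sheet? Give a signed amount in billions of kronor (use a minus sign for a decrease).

Riksbank balance sheet:
  Assets:      Securities +347B
  Liabilities: Bank reserves −6B, Currency in circulation +353B
Commercial banking system:
  Assets:      Reserves at CB −6B
  Liabilities: Checkable deposits −6B
Change in total Riksbank assets = +347 billion.

+347 billion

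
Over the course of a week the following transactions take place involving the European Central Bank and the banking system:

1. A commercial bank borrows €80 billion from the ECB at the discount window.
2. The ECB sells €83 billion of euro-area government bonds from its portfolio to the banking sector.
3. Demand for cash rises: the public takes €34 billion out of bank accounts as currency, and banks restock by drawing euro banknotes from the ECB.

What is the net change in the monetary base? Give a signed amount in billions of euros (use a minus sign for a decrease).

ECB balance sheet:
  Assets:      Securities −€83B, Loans to banks +€80B
  Liabilities: Bank reserves −€37B, Currency in circulation +€34B
Monetary base = currency + reserves: +€34B + (−€37B) = -€3 billion.

-€3 billion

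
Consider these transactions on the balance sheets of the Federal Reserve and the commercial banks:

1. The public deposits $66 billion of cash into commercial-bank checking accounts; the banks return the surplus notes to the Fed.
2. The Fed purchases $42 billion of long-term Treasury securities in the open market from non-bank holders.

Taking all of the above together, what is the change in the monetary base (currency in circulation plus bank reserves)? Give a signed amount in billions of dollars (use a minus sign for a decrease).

+$42 billion

Fed balance sheet:
  Assets:      Securities +$42B
  Liabilities: Bank reserves +$108B, Currency in circulation −$66B
Monetary base = currency + reserves: −$66B + (+$108B) = +$42 billion.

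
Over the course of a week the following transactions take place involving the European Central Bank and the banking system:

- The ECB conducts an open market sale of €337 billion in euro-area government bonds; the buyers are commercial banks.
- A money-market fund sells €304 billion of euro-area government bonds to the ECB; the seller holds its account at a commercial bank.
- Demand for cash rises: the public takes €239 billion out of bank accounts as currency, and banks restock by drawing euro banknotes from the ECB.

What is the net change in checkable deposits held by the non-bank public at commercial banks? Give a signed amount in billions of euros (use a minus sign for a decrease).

OMO sale (to banks) €337 billion: the counterparty is a bank, so public deposits are unchanged → 0.
Asset purchase (from non-banks) €304 billion: non-bank counterparties' bank balances rise → +€304B.
Currency withdrawal €239 billion: non-bank counterparties' bank balances fall → −€239B.
Net: 0 + 304 − 239 = +€65 billion.

+€65 billion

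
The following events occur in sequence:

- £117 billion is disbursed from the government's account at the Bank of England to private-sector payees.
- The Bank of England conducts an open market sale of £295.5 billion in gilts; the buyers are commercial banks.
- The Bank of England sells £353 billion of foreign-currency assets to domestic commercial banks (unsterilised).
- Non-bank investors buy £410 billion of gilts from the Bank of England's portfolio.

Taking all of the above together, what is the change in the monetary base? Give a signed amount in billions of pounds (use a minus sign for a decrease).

Government spending £117 billion: a non-base liability converts back to reserves → +£117B.
OMO sale (to banks) £295.5 billion: Bank of England balance sheet contracts → −£295.5B.
FX sale £353 billion: Bank of England balance sheet contracts → −£353B.
Asset sale (to non-banks) £410 billion: Bank of England balance sheet contracts → −£410B.
Net: 117 − 295.5 − 353 − 410 = -£941.5 billion.

-£941.5 billion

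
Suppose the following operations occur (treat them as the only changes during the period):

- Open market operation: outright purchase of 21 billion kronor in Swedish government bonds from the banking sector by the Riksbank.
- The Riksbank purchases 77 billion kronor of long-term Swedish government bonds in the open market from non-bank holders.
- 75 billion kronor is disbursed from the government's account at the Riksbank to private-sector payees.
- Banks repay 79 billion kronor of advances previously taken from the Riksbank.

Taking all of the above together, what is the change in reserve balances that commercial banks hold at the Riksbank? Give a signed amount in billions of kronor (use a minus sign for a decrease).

+94 billion

OMO purchase (from banks) 21 billion kronor: the Riksbank pays by crediting reserve accounts → +21B.
Asset purchase (from non-banks) 77 billion kronor: the Riksbank pays by crediting reserve accounts → +77B.
Government spending 75 billion kronor: government payments flow into bank reserve accounts → +75B.
Discount-window repayment 79 billion kronor: repayment is debited from reserves → −79B.
Net: 21 + 77 + 75 − 79 = +94 billion.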